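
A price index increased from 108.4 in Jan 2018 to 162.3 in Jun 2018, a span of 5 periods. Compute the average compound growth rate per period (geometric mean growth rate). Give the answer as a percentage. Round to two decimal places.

8.41%

Growth factor = (162.3/108.4)^(1/5) = (1.497232)^(1/5) = 1.084071
Growth rate = 1.084071 − 1 = 0.084071 = 8.4071%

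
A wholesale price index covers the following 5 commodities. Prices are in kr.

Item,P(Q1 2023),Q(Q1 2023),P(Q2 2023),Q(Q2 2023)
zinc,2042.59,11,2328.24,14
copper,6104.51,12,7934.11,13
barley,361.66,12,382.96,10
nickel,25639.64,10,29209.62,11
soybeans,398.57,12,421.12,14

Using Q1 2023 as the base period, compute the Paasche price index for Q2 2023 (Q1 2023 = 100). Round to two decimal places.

Paasche price index uses current-period quantities as weights.
ΣP(Q2 2023)·Q(Q2 2023) = 2328.24×14 + 7934.11×13 + 382.96×10 + 29209.62×11 + 421.12×14 = 32595.36 + 103143.43 + 3829.6 + 321305.82 + 5895.68 = 466769.89
ΣP(Q1 2023)·Q(Q2 2023) = 2042.59×14 + 6104.51×13 + 361.66×10 + 25639.64×11 + 398.57×14 = 28596.26 + 79358.63 + 3616.6 + 282036.04 + 5579.98 = 399187.51
Index = 466769.89 / 399187.51 × 100 = 116.9300

116.93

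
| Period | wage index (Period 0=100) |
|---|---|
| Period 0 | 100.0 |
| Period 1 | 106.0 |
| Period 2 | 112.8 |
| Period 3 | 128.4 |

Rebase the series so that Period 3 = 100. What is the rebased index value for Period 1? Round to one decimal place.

Rebased(Period 1) = 106.0 / 128.4 × 100 = 82.5545

82.6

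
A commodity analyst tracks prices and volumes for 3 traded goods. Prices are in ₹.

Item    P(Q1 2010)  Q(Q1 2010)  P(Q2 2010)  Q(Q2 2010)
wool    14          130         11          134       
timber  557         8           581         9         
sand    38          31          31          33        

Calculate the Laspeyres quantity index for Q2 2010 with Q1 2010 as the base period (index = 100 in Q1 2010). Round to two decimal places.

Laspeyres quantity index uses base-period prices as weights.
ΣP(Q1 2010)·Q(Q2 2010) = 14×134 + 557×9 + 38×33 = 1876 + 5013 + 1254 = 8143
ΣP(Q1 2010)·Q(Q1 2010) = 14×130 + 557×8 + 38×31 = 1820 + 4456 + 1178 = 7454
Index = 8143 / 7454 × 100 = 109.2434

109.24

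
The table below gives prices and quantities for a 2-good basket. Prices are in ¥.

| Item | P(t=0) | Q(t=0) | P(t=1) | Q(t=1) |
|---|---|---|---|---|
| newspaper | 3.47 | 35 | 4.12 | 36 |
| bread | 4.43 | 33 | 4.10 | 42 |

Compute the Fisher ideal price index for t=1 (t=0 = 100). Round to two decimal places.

Laspeyres component (base-period weights):
ΣP(t=1)Q(t=0) = 4.12×35 + 4.10×33 = 144.2 + 135.3 = 279.5
ΣP(t=0)Q(t=0) = 3.47×35 + 4.43×33 = 121.45 + 146.19 = 267.64
L = 279.5 / 267.64 × 100 = 104.4313
Paasche component (current-period weights):
ΣP(t=1)Q(t=1) = 4.12×36 + 4.10×42 = 148.32 + 172.2 = 320.52
ΣP(t=0)Q(t=1) = 3.47×36 + 4.43×42 = 124.92 + 186.06 = 310.98
P = 320.52 / 310.98 × 100 = 103.0677
Fisher = √(L × P) = √(104.4313 × 103.0677) = 103.7473

103.75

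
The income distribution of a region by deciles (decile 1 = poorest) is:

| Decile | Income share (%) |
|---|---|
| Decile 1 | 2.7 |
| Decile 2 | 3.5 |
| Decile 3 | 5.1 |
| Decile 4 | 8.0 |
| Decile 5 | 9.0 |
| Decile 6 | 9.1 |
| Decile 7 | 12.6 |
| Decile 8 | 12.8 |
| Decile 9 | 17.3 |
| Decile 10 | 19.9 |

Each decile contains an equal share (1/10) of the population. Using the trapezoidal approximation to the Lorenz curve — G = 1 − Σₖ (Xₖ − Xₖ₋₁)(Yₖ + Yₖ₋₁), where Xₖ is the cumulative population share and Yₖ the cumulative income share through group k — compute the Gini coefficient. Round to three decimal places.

Cumulative income shares Yₖ: 0.0270, 0.0620, 0.1130, 0.1930, 0.2830, 0.3740, 0.5000, 0.6280, 0.8010, 1.0000
Σ (Xₖ−Xₖ₋₁)(Yₖ+Yₖ₋₁) = (1/10)(0.0270+0.0000) + (1/10)(0.0620+0.0270) + (1/10)(0.1130+0.0620) + (1/10)(0.1930+0.1130) + (1/10)(0.2830+0.1930) + (1/10)(0.3740+0.2830) + (1/10)(0.5000+0.3740) + (1/10)(0.6280+0.5000) + (1/10)(0.8010+0.6280) + (1/10)(1.0000+0.8010)
  = 0.0027 + 0.0089 + 0.0175 + 0.0306 + 0.0476 + 0.0657 + 0.0874 + 0.1128 + 0.1429 + 0.1801 = 0.6962
G = 1 − 0.6962 = 0.3038

0.304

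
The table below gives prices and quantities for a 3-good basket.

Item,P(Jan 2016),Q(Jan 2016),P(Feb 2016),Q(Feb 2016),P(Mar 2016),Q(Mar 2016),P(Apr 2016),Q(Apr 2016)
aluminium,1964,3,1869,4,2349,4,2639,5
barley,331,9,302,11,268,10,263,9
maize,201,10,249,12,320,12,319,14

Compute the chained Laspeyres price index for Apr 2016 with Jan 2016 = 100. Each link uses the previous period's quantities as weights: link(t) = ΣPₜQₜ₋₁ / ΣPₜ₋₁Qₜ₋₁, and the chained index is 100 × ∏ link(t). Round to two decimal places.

Link Jan 2016→Feb 2016:
ΣP(Feb 2016)Q(Jan 2016) = 1869×3 + 302×9 + 249×10 = 5607 + 2718 + 2490 = 10815
ΣP(Jan 2016)Q(Jan 2016) = 1964×3 + 331×9 + 201×10 = 5892 + 2979 + 2010 = 10881
link = 10815/10881 = 0.993934
Link Feb 2016→Mar 2016:
ΣP(Mar 2016)Q(Feb 2016) = 2349×4 + 268×11 + 320×12 = 9396 + 2948 + 3840 = 16184
ΣP(Feb 2016)Q(Feb 2016) = 1869×4 + 302×11 + 249×12 = 7476 + 3322 + 2988 = 13786
link = 16184/13786 = 1.173945
Link Mar 2016→Apr 2016:
ΣP(Apr 2016)Q(Mar 2016) = 2639×4 + 263×10 + 319×12 = 10556 + 2630 + 3828 = 17014
ΣP(Mar 2016)Q(Mar 2016) = 2349×4 + 268×10 + 320×12 = 9396 + 2680 + 3840 = 15916
link = 17014/15916 = 1.068987
Chained index = 100 × 0.993934 × 1.173945 × 1.068987 = 124.7320

124.73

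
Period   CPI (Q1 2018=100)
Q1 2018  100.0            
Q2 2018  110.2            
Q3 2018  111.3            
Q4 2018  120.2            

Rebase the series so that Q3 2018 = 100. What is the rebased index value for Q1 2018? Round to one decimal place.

Rebased(Q1 2018) = 100.0 / 111.3 × 100 = 89.8473

89.8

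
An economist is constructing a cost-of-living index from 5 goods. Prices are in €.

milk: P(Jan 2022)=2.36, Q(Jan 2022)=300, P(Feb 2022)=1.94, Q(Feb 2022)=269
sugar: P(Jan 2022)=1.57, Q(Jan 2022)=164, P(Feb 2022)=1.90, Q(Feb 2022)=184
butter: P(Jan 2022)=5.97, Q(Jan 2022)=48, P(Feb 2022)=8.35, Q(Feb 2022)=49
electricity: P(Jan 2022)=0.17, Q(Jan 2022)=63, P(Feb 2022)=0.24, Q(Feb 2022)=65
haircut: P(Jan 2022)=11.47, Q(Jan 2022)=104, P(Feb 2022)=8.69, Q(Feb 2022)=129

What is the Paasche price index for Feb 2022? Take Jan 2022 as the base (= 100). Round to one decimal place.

Paasche price index uses current-period quantities as weights.
ΣP(Feb 2022)·Q(Feb 2022) = 1.94×269 + 1.90×184 + 8.35×49 + 0.24×65 + 8.69×129 = 521.86 + 349.6 + 409.15 + 15.6 + 1121.01 = 2417.22
ΣP(Jan 2022)·Q(Feb 2022) = 2.36×269 + 1.57×184 + 5.97×49 + 0.17×65 + 11.47×129 = 634.84 + 288.88 + 292.53 + 11.05 + 1479.63 = 2706.93
Index = 2417.22 / 2706.93 × 100 = 89.2975

89.3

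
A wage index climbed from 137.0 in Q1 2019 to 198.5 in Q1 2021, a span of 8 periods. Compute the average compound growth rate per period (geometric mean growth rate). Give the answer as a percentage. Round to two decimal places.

4.74%

Growth factor = (198.5/137.0)^(1/8) = (1.448905)^(1/8) = 1.047442
Growth rate = 1.047442 − 1 = 0.047442 = 4.7442%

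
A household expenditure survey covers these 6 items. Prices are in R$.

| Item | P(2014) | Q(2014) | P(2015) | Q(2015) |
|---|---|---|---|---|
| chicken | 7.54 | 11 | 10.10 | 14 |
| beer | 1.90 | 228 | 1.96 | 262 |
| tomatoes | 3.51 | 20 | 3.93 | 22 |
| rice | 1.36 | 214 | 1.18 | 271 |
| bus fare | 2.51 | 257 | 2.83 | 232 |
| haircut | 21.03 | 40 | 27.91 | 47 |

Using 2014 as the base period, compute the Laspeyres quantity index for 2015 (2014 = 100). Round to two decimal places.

Laspeyres quantity index uses base-period prices as weights.
ΣP(2014)·Q(2015) = 7.54×14 + 1.90×262 + 3.51×22 + 1.36×271 + 2.51×232 + 21.03×47 = 105.56 + 497.8 + 77.22 + 368.56 + 582.32 + 988.41 = 2619.87
ΣP(2014)·Q(2014) = 7.54×11 + 1.90×228 + 3.51×20 + 1.36×214 + 2.51×257 + 21.03×40 = 82.94 + 433.2 + 70.2 + 291.04 + 645.07 + 841.2 = 2363.65
Index = 2619.87 / 2363.65 × 100 = 110.8400

110.84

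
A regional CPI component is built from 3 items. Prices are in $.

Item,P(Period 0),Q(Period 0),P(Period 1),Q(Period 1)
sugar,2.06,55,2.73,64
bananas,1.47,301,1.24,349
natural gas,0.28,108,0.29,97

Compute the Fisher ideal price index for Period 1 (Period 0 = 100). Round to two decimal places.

94.62

Laspeyres component (base-period weights):
ΣP(Period 1)Q(Period 0) = 2.73×55 + 1.24×301 + 0.29×108 = 150.15 + 373.24 + 31.32 = 554.71
ΣP(Period 0)Q(Period 0) = 2.06×55 + 1.47×301 + 0.28×108 = 113.3 + 442.47 + 30.24 = 586.01
L = 554.71 / 586.01 × 100 = 94.6588
Paasche component (current-period weights):
ΣP(Period 1)Q(Period 1) = 2.73×64 + 1.24×349 + 0.29×97 = 174.72 + 432.76 + 28.13 = 635.61
ΣP(Period 0)Q(Period 1) = 2.06×64 + 1.47×349 + 0.28×97 = 131.84 + 513.03 + 27.16 = 672.03
P = 635.61 / 672.03 × 100 = 94.5806
Fisher = √(L × P) = √(94.6588 × 94.5806) = 94.6197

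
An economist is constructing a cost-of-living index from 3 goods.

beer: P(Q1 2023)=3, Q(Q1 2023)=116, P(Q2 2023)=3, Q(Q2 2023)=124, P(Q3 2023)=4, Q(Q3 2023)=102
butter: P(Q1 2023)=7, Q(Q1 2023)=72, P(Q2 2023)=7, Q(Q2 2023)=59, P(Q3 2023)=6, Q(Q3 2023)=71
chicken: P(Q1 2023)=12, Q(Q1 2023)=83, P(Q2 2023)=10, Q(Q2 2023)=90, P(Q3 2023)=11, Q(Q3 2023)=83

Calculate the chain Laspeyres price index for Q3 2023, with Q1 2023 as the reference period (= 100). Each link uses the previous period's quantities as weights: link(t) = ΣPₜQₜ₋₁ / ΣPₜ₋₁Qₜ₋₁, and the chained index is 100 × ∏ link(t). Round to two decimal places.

99.39

Link Q1 2023→Q2 2023:
ΣP(Q2 2023)Q(Q1 2023) = 3×116 + 7×72 + 10×83 = 348 + 504 + 830 = 1682
ΣP(Q1 2023)Q(Q1 2023) = 3×116 + 7×72 + 12×83 = 348 + 504 + 996 = 1848
link = 1682/1848 = 0.910173
Link Q2 2023→Q3 2023:
ΣP(Q3 2023)Q(Q2 2023) = 4×124 + 6×59 + 11×90 = 496 + 354 + 990 = 1840
ΣP(Q2 2023)Q(Q2 2023) = 3×124 + 7×59 + 10×90 = 372 + 413 + 900 = 1685
link = 1840/1685 = 1.091988
Chained index = 100 × 0.910173 × 1.091988 = 99.3898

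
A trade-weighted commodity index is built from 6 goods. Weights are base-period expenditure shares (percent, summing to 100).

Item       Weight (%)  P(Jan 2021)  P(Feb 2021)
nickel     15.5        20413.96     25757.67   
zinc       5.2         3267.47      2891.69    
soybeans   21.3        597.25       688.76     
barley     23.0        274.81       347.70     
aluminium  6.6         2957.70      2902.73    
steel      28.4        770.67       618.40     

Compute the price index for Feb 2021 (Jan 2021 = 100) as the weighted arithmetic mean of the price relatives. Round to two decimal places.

107.09

nickel: 15.5 × (25757.67/20413.96) = 15.5 × 1.261767 = 19.5574
zinc: 5.2 × (2891.69/3267.47) = 5.2 × 0.884994 = 4.6020
soybeans: 21.3 × (688.76/597.25) = 21.3 × 1.153219 = 24.5636
barley: 23.0 × (347.70/274.81) = 23.0 × 1.265238 = 29.1005
aluminium: 6.6 × (2902.73/2957.70) = 6.6 × 0.981415 = 6.4773
steel: 28.4 × (618.40/770.67) = 28.4 × 0.802419 = 22.7887
Index = Σ wᵢ·(p₁ᵢ/p₀ᵢ) = 19.5574 + 4.6020 + 24.5636 + 29.1005 + 6.4773 + 22.7887 = 107.0894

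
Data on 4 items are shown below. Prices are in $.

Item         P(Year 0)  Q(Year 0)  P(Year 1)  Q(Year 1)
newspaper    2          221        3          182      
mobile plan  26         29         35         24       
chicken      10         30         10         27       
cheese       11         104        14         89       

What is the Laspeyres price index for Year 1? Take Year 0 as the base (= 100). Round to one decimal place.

Laspeyres price index uses base-period quantities as weights.
ΣP(Year 1)·Q(Year 0) = 3×221 + 35×29 + 10×30 + 14×104 = 663 + 1015 + 300 + 1456 = 3434
ΣP(Year 0)·Q(Year 0) = 2×221 + 26×29 + 10×30 + 11×104 = 442 + 754 + 300 + 1144 = 2640
Index = 3434 / 2640 × 100 = 130.0758

130.1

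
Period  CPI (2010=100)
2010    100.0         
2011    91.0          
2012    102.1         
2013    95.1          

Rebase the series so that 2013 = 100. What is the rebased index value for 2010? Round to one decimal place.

Rebased(2010) = 100.0 / 95.1 × 100 = 105.1525

105.2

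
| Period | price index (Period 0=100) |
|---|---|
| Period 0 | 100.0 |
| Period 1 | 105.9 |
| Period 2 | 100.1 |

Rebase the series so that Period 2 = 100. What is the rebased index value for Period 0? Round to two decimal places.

99.90

Rebased(Period 0) = 100.0 / 100.1 × 100 = 99.9001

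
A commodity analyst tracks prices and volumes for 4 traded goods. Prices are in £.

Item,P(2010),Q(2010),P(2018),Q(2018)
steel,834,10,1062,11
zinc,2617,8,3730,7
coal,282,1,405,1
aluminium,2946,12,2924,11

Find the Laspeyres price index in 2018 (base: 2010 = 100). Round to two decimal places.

Laspeyres price index uses base-period quantities as weights.
ΣP(2018)·Q(2010) = 1062×10 + 3730×8 + 405×1 + 2924×12 = 10620 + 29840 + 405 + 35088 = 75953
ΣP(2010)·Q(2010) = 834×10 + 2617×8 + 282×1 + 2946×12 = 8340 + 20936 + 282 + 35352 = 64910
Index = 75953 / 64910 × 100 = 117.0128

117.01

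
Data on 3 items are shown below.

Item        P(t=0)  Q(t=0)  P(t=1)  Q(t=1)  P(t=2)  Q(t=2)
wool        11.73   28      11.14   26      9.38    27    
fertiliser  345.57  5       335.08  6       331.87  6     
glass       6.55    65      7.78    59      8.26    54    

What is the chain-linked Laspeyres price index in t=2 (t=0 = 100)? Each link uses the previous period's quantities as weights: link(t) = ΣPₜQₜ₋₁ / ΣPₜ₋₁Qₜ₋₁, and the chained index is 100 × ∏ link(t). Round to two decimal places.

Link t=0→t=1:
ΣP(t=1)Q(t=0) = 11.14×28 + 335.08×5 + 7.78×65 = 311.92 + 1675.4 + 505.7 = 2493.02
ΣP(t=0)Q(t=0) = 11.73×28 + 345.57×5 + 6.55×65 = 328.44 + 1727.85 + 425.75 = 2482.04
link = 2493.02/2482.04 = 1.004424
Link t=1→t=2:
ΣP(t=2)Q(t=1) = 9.38×26 + 331.87×6 + 8.26×59 = 243.88 + 1991.22 + 487.34 = 2722.44
ΣP(t=1)Q(t=1) = 11.14×26 + 335.08×6 + 7.78×59 = 289.64 + 2010.48 + 459.02 = 2759.14
link = 2722.44/2759.14 = 0.986699
Chained index = 100 × 1.004424 × 0.986699 = 99.1064

99.11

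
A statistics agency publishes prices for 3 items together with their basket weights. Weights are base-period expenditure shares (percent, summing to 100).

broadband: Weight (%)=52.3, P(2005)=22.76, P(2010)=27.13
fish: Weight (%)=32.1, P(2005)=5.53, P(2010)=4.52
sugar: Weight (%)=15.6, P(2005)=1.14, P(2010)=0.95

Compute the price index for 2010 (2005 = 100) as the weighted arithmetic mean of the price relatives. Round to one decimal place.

101.6

broadband: 52.3 × (27.13/22.76) = 52.3 × 1.192004 = 62.3418
fish: 32.1 × (4.52/5.53) = 32.1 × 0.817360 = 26.2373
sugar: 15.6 × (0.95/1.14) = 15.6 × 0.833333 = 13.0000
Index = Σ wᵢ·(p₁ᵢ/p₀ᵢ) = 62.3418 + 26.2373 + 13.0000 = 101.5790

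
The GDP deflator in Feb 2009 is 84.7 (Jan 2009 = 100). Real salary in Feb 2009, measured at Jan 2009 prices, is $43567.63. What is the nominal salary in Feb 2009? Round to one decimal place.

Nominal = Real × (Index/100) = 43567.63 × (84.7/100)
        = 43567.63 × 0.847 = 36901.7826

36901.8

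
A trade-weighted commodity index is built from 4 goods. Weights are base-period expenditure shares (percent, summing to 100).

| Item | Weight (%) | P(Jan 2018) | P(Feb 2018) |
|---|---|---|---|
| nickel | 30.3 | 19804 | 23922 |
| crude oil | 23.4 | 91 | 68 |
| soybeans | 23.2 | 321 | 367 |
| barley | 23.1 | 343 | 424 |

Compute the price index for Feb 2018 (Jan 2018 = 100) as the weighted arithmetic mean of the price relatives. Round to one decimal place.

nickel: 30.3 × (23922/19804) = 30.3 × 1.207938 = 36.6005
crude oil: 23.4 × (68/91) = 23.4 × 0.747253 = 17.4857
soybeans: 23.2 × (367/321) = 23.2 × 1.143302 = 26.5246
barley: 23.1 × (424/343) = 23.1 × 1.236152 = 28.5551
Index = Σ wᵢ·(p₁ᵢ/p₀ᵢ) = 36.6005 + 17.4857 + 26.5246 + 28.5551 = 109.1659

109.2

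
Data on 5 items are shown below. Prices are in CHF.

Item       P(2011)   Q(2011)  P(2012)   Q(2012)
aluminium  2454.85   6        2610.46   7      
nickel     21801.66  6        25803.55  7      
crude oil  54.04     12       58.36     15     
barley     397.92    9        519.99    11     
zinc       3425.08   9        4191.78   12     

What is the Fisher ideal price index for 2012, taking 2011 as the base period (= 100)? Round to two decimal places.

118.32

Laspeyres component (base-period weights):
ΣP(2012)Q(2011) = 2610.46×6 + 25803.55×6 + 58.36×12 + 519.99×9 + 4191.78×9 = 15662.76 + 154821.3 + 700.32 + 4679.91 + 37726.02 = 213590.31
ΣP(2011)Q(2011) = 2454.85×6 + 21801.66×6 + 54.04×12 + 397.92×9 + 3425.08×9 = 14729.1 + 130809.96 + 648.48 + 3581.28 + 30825.72 = 180594.54
L = 213590.31 / 180594.54 × 100 = 118.2706
Paasche component (current-period weights):
ΣP(2012)Q(2012) = 2610.46×7 + 25803.55×7 + 58.36×15 + 519.99×11 + 4191.78×12 = 18273.22 + 180624.85 + 875.4 + 5719.89 + 50301.36 = 255794.72
ΣP(2011)Q(2012) = 2454.85×7 + 21801.66×7 + 54.04×15 + 397.92×11 + 3425.08×12 = 17183.95 + 152611.62 + 810.6 + 4377.12 + 41100.96 = 216084.25
P = 255794.72 / 216084.25 × 100 = 118.3773
Fisher = √(L × P) = √(118.2706 × 118.3773) = 118.3240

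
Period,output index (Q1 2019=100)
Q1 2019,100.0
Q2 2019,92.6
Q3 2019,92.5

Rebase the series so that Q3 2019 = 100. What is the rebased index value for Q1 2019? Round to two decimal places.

Rebased(Q1 2019) = 100.0 / 92.5 × 100 = 108.1081

108.11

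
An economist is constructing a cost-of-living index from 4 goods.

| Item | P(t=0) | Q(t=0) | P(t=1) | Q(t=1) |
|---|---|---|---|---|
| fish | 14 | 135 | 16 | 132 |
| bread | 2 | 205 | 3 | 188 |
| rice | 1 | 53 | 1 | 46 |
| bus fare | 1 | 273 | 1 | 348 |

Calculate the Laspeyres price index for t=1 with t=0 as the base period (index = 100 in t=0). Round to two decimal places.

Laspeyres price index uses base-period quantities as weights.
ΣP(t=1)·Q(t=0) = 16×135 + 3×205 + 1×53 + 1×273 = 2160 + 615 + 53 + 273 = 3101
ΣP(t=0)·Q(t=0) = 14×135 + 2×205 + 1×53 + 1×273 = 1890 + 410 + 53 + 273 = 2626
Index = 3101 / 2626 × 100 = 118.0883

118.09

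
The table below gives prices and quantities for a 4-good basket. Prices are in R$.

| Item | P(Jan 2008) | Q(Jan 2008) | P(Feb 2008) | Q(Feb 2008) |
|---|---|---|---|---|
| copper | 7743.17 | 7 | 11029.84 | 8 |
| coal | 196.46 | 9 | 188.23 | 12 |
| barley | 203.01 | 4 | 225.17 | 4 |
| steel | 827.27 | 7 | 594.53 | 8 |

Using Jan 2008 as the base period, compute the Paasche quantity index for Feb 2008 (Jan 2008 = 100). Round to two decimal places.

114.52

Paasche quantity index uses current-period prices as weights.
ΣP(Feb 2008)·Q(Feb 2008) = 11029.84×8 + 188.23×12 + 225.17×4 + 594.53×8 = 88238.72 + 2258.76 + 900.68 + 4756.24 = 96154.4
ΣP(Feb 2008)·Q(Jan 2008) = 11029.84×7 + 188.23×9 + 225.17×4 + 594.53×7 = 77208.88 + 1694.07 + 900.68 + 4161.71 = 83965.34
Index = 96154.4 / 83965.34 × 100 = 114.5168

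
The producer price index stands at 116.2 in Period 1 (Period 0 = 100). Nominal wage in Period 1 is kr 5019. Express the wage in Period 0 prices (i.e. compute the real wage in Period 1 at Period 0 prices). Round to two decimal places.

4319.28

Real = Nominal ÷ (Index/100) = 5019 ÷ (116.2/100)
     = 5019 ÷ 1.162 = 4319.2771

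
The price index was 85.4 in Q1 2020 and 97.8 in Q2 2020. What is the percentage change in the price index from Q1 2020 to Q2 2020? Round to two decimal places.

Change = (97.8 − 85.4) / 85.4 × 100
       = 12.4 / 85.4 × 100 = 14.5199%

14.52%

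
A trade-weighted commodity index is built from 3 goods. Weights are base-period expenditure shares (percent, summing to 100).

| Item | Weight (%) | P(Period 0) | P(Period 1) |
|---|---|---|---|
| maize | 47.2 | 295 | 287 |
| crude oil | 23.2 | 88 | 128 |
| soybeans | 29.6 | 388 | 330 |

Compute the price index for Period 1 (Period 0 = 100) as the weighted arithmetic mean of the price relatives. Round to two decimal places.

104.84

maize: 47.2 × (287/295) = 47.2 × 0.972881 = 45.9200
crude oil: 23.2 × (128/88) = 23.2 × 1.454545 = 33.7455
soybeans: 29.6 × (330/388) = 29.6 × 0.850515 = 25.1753
Index = Σ wᵢ·(p₁ᵢ/p₀ᵢ) = 45.9200 + 33.7455 + 25.1753 = 104.8407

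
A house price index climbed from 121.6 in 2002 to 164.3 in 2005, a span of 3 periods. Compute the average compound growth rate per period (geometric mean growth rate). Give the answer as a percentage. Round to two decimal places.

10.55%

Growth factor = (164.3/121.6)^(1/3) = (1.351151)^(1/3) = 1.105524
Growth rate = 1.105524 − 1 = 0.105524 = 10.5524%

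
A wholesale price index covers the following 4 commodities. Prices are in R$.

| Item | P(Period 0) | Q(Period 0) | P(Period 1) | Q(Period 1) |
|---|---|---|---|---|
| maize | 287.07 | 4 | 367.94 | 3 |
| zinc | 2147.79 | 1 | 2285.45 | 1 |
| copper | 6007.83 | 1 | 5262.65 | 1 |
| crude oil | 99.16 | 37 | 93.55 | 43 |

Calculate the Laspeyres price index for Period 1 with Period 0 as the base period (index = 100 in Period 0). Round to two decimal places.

96.21

Laspeyres price index uses base-period quantities as weights.
ΣP(Period 1)·Q(Period 0) = 367.94×4 + 2285.45×1 + 5262.65×1 + 93.55×37 = 1471.76 + 2285.45 + 5262.65 + 3461.35 = 12481.21
ΣP(Period 0)·Q(Period 0) = 287.07×4 + 2147.79×1 + 6007.83×1 + 99.16×37 = 1148.28 + 2147.79 + 6007.83 + 3668.92 = 12972.82
Index = 12481.21 / 12972.82 × 100 = 96.2105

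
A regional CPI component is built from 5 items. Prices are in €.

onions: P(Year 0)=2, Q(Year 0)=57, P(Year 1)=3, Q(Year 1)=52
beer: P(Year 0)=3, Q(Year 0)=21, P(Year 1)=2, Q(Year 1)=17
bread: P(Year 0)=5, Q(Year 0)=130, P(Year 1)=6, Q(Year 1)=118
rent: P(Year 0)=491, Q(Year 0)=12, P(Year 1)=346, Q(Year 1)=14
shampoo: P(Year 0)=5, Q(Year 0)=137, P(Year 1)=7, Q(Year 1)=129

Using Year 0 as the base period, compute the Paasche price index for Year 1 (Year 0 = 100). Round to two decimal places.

80.41

Paasche price index uses current-period quantities as weights.
ΣP(Year 1)·Q(Year 1) = 3×52 + 2×17 + 6×118 + 346×14 + 7×129 = 156 + 34 + 708 + 4844 + 903 = 6645
ΣP(Year 0)·Q(Year 1) = 2×52 + 3×17 + 5×118 + 491×14 + 5×129 = 104 + 51 + 590 + 6874 + 645 = 8264
Index = 6645 / 8264 × 100 = 80.4090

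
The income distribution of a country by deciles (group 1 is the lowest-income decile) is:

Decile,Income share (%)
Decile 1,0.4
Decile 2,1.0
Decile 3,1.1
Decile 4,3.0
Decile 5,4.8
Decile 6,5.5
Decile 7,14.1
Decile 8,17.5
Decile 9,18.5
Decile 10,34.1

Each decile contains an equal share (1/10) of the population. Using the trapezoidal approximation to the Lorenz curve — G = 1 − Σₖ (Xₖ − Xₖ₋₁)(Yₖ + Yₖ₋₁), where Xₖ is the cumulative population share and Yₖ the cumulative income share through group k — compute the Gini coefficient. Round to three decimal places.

0.542

Cumulative income shares Yₖ: 0.0040, 0.0140, 0.0250, 0.0550, 0.1030, 0.1580, 0.2990, 0.4740, 0.6590, 1.0000
Σ (Xₖ−Xₖ₋₁)(Yₖ+Yₖ₋₁) = (1/10)(0.0040+0.0000) + (1/10)(0.0140+0.0040) + (1/10)(0.0250+0.0140) + (1/10)(0.0550+0.0250) + (1/10)(0.1030+0.0550) + (1/10)(0.1580+0.1030) + (1/10)(0.2990+0.1580) + (1/10)(0.4740+0.2990) + (1/10)(0.6590+0.4740) + (1/10)(1.0000+0.6590)
  = 0.0004 + 0.0018 + 0.0039 + 0.0080 + 0.0158 + 0.0261 + 0.0457 + 0.0773 + 0.1133 + 0.1659 = 0.4582
G = 1 − 0.4582 = 0.5418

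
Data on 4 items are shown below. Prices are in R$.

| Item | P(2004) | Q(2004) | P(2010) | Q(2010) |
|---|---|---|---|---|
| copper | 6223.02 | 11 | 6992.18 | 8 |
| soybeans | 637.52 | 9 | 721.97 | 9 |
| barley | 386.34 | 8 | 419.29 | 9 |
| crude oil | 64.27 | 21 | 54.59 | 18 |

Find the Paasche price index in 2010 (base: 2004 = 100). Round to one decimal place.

Paasche price index uses current-period quantities as weights.
ΣP(2010)·Q(2010) = 6992.18×8 + 721.97×9 + 419.29×9 + 54.59×18 = 55937.44 + 6497.73 + 3773.61 + 982.62 = 67191.4
ΣP(2004)·Q(2010) = 6223.02×8 + 637.52×9 + 386.34×9 + 64.27×18 = 49784.16 + 5737.68 + 3477.06 + 1156.86 = 60155.76
Index = 67191.4 / 60155.76 × 100 = 111.6957

111.7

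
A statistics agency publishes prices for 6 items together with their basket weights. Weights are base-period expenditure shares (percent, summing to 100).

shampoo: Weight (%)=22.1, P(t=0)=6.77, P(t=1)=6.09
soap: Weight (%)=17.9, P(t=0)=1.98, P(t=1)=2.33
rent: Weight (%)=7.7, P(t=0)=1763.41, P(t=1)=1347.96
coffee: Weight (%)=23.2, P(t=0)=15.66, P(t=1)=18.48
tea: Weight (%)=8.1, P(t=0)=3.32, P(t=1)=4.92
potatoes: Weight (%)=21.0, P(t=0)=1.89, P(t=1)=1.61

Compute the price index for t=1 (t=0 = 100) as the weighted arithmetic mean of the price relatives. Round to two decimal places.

104.10

shampoo: 22.1 × (6.09/6.77) = 22.1 × 0.899557 = 19.8802
soap: 17.9 × (2.33/1.98) = 17.9 × 1.176768 = 21.0641
rent: 7.7 × (1347.96/1763.41) = 7.7 × 0.764405 = 5.8859
coffee: 23.2 × (18.48/15.66) = 23.2 × 1.180077 = 27.3778
tea: 8.1 × (4.92/3.32) = 8.1 × 1.481928 = 12.0036
potatoes: 21.0 × (1.61/1.89) = 21.0 × 0.851852 = 17.8889
Index = Σ wᵢ·(p₁ᵢ/p₀ᵢ) = 19.8802 + 21.0641 + 5.8859 + 27.3778 + 12.0036 + 17.8889 = 104.1006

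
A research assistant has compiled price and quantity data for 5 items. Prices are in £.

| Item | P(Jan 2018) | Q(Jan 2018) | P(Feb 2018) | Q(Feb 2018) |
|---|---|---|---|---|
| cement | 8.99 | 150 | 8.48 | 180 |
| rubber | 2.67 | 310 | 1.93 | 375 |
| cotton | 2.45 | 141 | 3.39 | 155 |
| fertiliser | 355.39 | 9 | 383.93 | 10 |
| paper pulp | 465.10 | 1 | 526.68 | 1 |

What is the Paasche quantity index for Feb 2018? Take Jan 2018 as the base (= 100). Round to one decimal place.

112.8

Paasche quantity index uses current-period prices as weights.
ΣP(Feb 2018)·Q(Feb 2018) = 8.48×180 + 1.93×375 + 3.39×155 + 383.93×10 + 526.68×1 = 1526.4 + 723.75 + 525.45 + 3839.3 + 526.68 = 7141.58
ΣP(Feb 2018)·Q(Jan 2018) = 8.48×150 + 1.93×310 + 3.39×141 + 383.93×9 + 526.68×1 = 1272 + 598.3 + 477.99 + 3455.37 + 526.68 = 6330.34
Index = 7141.58 / 6330.34 × 100 = 112.8151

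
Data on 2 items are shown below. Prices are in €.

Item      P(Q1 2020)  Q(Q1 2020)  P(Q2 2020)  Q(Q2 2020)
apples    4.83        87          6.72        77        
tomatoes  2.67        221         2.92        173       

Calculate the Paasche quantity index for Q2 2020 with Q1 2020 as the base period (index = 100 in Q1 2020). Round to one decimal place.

Paasche quantity index uses current-period prices as weights.
ΣP(Q2 2020)·Q(Q2 2020) = 6.72×77 + 2.92×173 = 517.44 + 505.16 = 1022.6
ΣP(Q2 2020)·Q(Q1 2020) = 6.72×87 + 2.92×221 = 584.64 + 645.32 = 1229.96
Index = 1022.6 / 1229.96 × 100 = 83.1409

83.1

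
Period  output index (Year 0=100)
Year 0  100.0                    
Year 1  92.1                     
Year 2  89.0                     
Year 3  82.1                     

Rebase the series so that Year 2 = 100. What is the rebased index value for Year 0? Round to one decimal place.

112.4

Rebased(Year 0) = 100.0 / 89.0 × 100 = 112.3596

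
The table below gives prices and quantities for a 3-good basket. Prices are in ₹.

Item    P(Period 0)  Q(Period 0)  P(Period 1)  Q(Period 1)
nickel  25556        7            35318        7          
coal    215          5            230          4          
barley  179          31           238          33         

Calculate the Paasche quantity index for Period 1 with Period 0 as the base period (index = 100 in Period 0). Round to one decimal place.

100.1

Paasche quantity index uses current-period prices as weights.
ΣP(Period 1)·Q(Period 1) = 35318×7 + 230×4 + 238×33 = 247226 + 920 + 7854 = 256000
ΣP(Period 1)·Q(Period 0) = 35318×7 + 230×5 + 238×31 = 247226 + 1150 + 7378 = 255754
Index = 256000 / 255754 × 100 = 100.0962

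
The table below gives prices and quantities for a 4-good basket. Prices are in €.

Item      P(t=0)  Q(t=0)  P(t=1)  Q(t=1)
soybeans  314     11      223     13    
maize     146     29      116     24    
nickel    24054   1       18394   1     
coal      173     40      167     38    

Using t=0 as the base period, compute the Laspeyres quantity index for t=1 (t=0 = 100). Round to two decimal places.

98.84

Laspeyres quantity index uses base-period prices as weights.
ΣP(t=0)·Q(t=1) = 314×13 + 146×24 + 24054×1 + 173×38 = 4082 + 3504 + 24054 + 6574 = 38214
ΣP(t=0)·Q(t=0) = 314×11 + 146×29 + 24054×1 + 173×40 = 3454 + 4234 + 24054 + 6920 = 38662
Index = 38214 / 38662 × 100 = 98.8412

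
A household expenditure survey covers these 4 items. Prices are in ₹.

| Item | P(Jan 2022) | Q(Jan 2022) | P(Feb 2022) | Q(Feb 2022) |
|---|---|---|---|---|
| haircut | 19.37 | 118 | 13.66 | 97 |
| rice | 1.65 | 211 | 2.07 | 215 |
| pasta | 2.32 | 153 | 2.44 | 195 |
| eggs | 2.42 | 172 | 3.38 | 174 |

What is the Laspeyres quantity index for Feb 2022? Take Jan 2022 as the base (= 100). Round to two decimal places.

Laspeyres quantity index uses base-period prices as weights.
ΣP(Jan 2022)·Q(Feb 2022) = 19.37×97 + 1.65×215 + 2.32×195 + 2.42×174 = 1878.89 + 354.75 + 452.4 + 421.08 = 3107.12
ΣP(Jan 2022)·Q(Jan 2022) = 19.37×118 + 1.65×211 + 2.32×153 + 2.42×172 = 2285.66 + 348.15 + 354.96 + 416.24 = 3405.01
Index = 3107.12 / 3405.01 × 100 = 91.2514

91.25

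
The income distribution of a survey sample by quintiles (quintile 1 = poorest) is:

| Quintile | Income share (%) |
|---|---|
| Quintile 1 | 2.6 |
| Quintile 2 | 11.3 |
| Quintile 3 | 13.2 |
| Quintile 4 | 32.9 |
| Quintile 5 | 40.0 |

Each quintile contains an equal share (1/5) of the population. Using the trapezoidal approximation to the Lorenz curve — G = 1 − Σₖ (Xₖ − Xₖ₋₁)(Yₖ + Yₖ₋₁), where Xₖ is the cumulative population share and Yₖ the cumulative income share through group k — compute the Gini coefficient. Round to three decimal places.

Cumulative income shares Yₖ: 0.0260, 0.1390, 0.2710, 0.6000, 1.0000
Σ (Xₖ−Xₖ₋₁)(Yₖ+Yₖ₋₁) = (1/5)(0.0260+0.0000) + (1/5)(0.1390+0.0260) + (1/5)(0.2710+0.1390) + (1/5)(0.6000+0.2710) + (1/5)(1.0000+0.6000)
  = 0.0052 + 0.0330 + 0.0820 + 0.1742 + 0.3200 = 0.6144
G = 1 − 0.6144 = 0.3856

0.386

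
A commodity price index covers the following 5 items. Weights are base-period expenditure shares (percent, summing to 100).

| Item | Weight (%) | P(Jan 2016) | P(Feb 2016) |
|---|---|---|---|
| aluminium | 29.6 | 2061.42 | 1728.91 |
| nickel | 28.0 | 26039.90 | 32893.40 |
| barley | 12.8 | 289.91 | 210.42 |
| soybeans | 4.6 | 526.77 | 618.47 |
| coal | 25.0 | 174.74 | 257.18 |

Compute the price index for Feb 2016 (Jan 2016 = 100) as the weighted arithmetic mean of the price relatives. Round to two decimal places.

aluminium: 29.6 × (1728.91/2061.42) = 29.6 × 0.838699 = 24.8255
nickel: 28.0 × (32893.40/26039.90) = 28.0 × 1.263192 = 35.3694
barley: 12.8 × (210.42/289.91) = 12.8 × 0.725811 = 9.2904
soybeans: 4.6 × (618.47/526.77) = 4.6 × 1.174080 = 5.4008
coal: 25.0 × (257.18/174.74) = 25.0 × 1.471787 = 36.7947
Index = Σ wᵢ·(p₁ᵢ/p₀ᵢ) = 24.8255 + 35.3694 + 9.2904 + 5.4008 + 36.7947 = 111.6807

111.68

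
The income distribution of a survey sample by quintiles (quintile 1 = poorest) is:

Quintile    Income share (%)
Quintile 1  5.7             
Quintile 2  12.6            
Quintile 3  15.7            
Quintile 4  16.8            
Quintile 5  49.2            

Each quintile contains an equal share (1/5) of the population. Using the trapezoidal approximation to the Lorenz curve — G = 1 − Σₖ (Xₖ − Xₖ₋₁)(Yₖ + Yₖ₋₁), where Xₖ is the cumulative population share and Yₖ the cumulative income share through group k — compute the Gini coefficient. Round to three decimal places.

0.365

Cumulative income shares Yₖ: 0.0570, 0.1830, 0.3400, 0.5080, 1.0000
Σ (Xₖ−Xₖ₋₁)(Yₖ+Yₖ₋₁) = (1/5)(0.0570+0.0000) + (1/5)(0.1830+0.0570) + (1/5)(0.3400+0.1830) + (1/5)(0.5080+0.3400) + (1/5)(1.0000+0.5080)
  = 0.0114 + 0.0480 + 0.1046 + 0.1696 + 0.3016 = 0.6352
G = 1 − 0.6352 = 0.3648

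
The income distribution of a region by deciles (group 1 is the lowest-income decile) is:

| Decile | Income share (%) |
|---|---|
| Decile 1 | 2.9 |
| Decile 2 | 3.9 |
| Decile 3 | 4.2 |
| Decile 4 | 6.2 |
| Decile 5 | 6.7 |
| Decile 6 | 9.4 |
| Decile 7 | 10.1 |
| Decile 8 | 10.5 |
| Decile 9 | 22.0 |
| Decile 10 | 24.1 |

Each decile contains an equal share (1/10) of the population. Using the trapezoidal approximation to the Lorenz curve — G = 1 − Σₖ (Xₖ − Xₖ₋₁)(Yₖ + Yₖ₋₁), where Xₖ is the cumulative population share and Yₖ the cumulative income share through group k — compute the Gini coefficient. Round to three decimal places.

Cumulative income shares Yₖ: 0.0290, 0.0680, 0.1100, 0.1720, 0.2390, 0.3330, 0.4340, 0.5390, 0.7590, 1.0000
Σ (Xₖ−Xₖ₋₁)(Yₖ+Yₖ₋₁) = (1/10)(0.0290+0.0000) + (1/10)(0.0680+0.0290) + (1/10)(0.1100+0.0680) + (1/10)(0.1720+0.1100) + (1/10)(0.2390+0.1720) + (1/10)(0.3330+0.2390) + (1/10)(0.4340+0.3330) + (1/10)(0.5390+0.4340) + (1/10)(0.7590+0.5390) + (1/10)(1.0000+0.7590)
  = 0.0029 + 0.0097 + 0.0178 + 0.0282 + 0.0411 + 0.0572 + 0.0767 + 0.0973 + 0.1298 + 0.1759 = 0.6366
G = 1 − 0.6366 = 0.3634

0.363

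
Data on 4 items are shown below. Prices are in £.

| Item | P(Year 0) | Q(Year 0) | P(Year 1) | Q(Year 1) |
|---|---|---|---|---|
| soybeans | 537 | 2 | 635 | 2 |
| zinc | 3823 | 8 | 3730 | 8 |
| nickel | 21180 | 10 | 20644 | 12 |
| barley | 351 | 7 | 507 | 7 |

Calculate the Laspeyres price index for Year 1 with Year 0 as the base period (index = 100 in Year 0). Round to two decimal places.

98.04

Laspeyres price index uses base-period quantities as weights.
ΣP(Year 1)·Q(Year 0) = 635×2 + 3730×8 + 20644×10 + 507×7 = 1270 + 29840 + 206440 + 3549 = 241099
ΣP(Year 0)·Q(Year 0) = 537×2 + 3823×8 + 21180×10 + 351×7 = 1074 + 30584 + 211800 + 2457 = 245915
Index = 241099 / 245915 × 100 = 98.0416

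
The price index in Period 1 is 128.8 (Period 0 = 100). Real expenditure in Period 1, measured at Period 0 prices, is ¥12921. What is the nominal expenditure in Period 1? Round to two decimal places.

Nominal = Real × (Index/100) = 12921 × (128.8/100)
        = 12921 × 1.288 = 16642.2480

16642.25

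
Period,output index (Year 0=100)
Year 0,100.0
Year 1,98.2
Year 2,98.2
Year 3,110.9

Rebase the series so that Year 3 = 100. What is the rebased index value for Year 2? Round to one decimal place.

88.5

Rebased(Year 2) = 98.2 / 110.9 × 100 = 88.5482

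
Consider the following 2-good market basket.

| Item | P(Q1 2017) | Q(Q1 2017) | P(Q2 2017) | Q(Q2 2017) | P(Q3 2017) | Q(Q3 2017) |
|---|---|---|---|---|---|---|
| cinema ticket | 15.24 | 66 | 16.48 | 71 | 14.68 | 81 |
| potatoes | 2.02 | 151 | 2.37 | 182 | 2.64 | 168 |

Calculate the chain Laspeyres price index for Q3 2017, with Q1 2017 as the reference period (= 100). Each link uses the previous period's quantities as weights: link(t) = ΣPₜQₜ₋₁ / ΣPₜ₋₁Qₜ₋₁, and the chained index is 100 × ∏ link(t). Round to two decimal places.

104.86

Link Q1 2017→Q2 2017:
ΣP(Q2 2017)Q(Q1 2017) = 16.48×66 + 2.37×151 = 1087.68 + 357.87 = 1445.55
ΣP(Q1 2017)Q(Q1 2017) = 15.24×66 + 2.02×151 = 1005.84 + 305.02 = 1310.86
link = 1445.55/1310.86 = 1.102749
Link Q2 2017→Q3 2017:
ΣP(Q3 2017)Q(Q2 2017) = 14.68×71 + 2.64×182 = 1042.28 + 480.48 = 1522.76
ΣP(Q2 2017)Q(Q2 2017) = 16.48×71 + 2.37×182 = 1170.08 + 431.34 = 1601.42
link = 1522.76/1601.42 = 0.950881
Chained index = 100 × 1.102749 × 0.950881 = 104.8583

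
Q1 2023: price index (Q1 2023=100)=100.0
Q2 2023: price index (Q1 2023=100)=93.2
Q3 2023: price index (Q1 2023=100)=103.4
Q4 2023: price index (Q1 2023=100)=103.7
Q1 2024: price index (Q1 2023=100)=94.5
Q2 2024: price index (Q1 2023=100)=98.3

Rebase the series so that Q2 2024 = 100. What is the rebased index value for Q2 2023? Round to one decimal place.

94.8

Rebased(Q2 2023) = 93.2 / 98.3 × 100 = 94.8118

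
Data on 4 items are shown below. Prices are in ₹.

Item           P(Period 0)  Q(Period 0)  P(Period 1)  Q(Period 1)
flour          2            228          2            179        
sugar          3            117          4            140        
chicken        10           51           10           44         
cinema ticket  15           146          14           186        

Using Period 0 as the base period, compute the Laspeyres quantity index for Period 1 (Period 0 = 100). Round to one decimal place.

Laspeyres quantity index uses base-period prices as weights.
ΣP(Period 0)·Q(Period 1) = 2×179 + 3×140 + 10×44 + 15×186 = 358 + 420 + 440 + 2790 = 4008
ΣP(Period 0)·Q(Period 0) = 2×228 + 3×117 + 10×51 + 15×146 = 456 + 351 + 510 + 2190 = 3507
Index = 4008 / 3507 × 100 = 114.2857

114.3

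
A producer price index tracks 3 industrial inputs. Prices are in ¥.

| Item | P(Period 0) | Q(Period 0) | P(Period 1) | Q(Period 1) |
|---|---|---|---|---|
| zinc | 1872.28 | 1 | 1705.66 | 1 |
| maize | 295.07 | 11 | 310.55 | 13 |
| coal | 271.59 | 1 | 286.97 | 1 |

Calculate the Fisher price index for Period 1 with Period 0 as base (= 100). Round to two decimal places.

Laspeyres component (base-period weights):
ΣP(Period 1)Q(Period 0) = 1705.66×1 + 310.55×11 + 286.97×1 = 1705.66 + 3416.05 + 286.97 = 5408.68
ΣP(Period 0)Q(Period 0) = 1872.28×1 + 295.07×11 + 271.59×1 = 1872.28 + 3245.77 + 271.59 = 5389.64
L = 5408.68 / 5389.64 × 100 = 100.3533
Paasche component (current-period weights):
ΣP(Period 1)Q(Period 1) = 1705.66×1 + 310.55×13 + 286.97×1 = 1705.66 + 4037.15 + 286.97 = 6029.78
ΣP(Period 0)Q(Period 1) = 1872.28×1 + 295.07×13 + 271.59×1 = 1872.28 + 3835.91 + 271.59 = 5979.78
P = 6029.78 / 5979.78 × 100 = 100.8362
Fisher = √(L × P) = √(100.3533 × 100.8362) = 100.5944

100.59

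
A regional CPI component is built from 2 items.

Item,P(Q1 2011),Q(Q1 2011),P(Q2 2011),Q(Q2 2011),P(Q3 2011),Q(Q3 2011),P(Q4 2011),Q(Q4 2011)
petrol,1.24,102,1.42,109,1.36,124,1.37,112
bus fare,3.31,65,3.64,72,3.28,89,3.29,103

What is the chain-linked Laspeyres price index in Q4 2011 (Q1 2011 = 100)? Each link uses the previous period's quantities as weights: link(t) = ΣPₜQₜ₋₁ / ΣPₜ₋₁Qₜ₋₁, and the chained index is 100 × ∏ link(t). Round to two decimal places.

103.43

Link Q1 2011→Q2 2011:
ΣP(Q2 2011)Q(Q1 2011) = 1.42×102 + 3.64×65 = 144.84 + 236.6 = 381.44
ΣP(Q1 2011)Q(Q1 2011) = 1.24×102 + 3.31×65 = 126.48 + 215.15 = 341.63
link = 381.44/341.63 = 1.116530
Link Q2 2011→Q3 2011:
ΣP(Q3 2011)Q(Q2 2011) = 1.36×109 + 3.28×72 = 148.24 + 236.16 = 384.4
ΣP(Q2 2011)Q(Q2 2011) = 1.42×109 + 3.64×72 = 154.78 + 262.08 = 416.86
link = 384.4/416.86 = 0.922132
Link Q3 2011→Q4 2011:
ΣP(Q4 2011)Q(Q3 2011) = 1.37×124 + 3.29×89 = 169.88 + 292.81 = 462.69
ΣP(Q3 2011)Q(Q3 2011) = 1.36×124 + 3.28×89 = 168.64 + 291.92 = 460.56
link = 462.69/460.56 = 1.004625
Chained index = 100 × 1.116530 × 0.922132 × 1.004625 = 103.4349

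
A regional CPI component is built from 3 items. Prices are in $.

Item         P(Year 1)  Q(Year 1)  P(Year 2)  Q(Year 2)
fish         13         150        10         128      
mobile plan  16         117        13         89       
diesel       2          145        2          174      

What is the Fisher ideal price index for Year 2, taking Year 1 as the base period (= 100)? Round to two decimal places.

80.79

Laspeyres component (base-period weights):
ΣP(Year 2)Q(Year 1) = 10×150 + 13×117 + 2×145 = 1500 + 1521 + 290 = 3311
ΣP(Year 1)Q(Year 1) = 13×150 + 16×117 + 2×145 = 1950 + 1872 + 290 = 4112
L = 3311 / 4112 × 100 = 80.5204
Paasche component (current-period weights):
ΣP(Year 2)Q(Year 2) = 10×128 + 13×89 + 2×174 = 1280 + 1157 + 348 = 2785
ΣP(Year 1)Q(Year 2) = 13×128 + 16×89 + 2×174 = 1664 + 1424 + 348 = 3436
P = 2785 / 3436 × 100 = 81.0536
Fisher = √(L × P) = √(80.5204 × 81.0536) = 80.7865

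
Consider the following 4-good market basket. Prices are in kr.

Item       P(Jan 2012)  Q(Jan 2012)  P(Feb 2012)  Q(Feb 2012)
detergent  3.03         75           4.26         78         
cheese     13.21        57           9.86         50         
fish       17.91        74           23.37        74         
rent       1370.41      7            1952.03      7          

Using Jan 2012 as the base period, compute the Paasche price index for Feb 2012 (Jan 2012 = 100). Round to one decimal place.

137.3

Paasche price index uses current-period quantities as weights.
ΣP(Feb 2012)·Q(Feb 2012) = 4.26×78 + 9.86×50 + 23.37×74 + 1952.03×7 = 332.28 + 493 + 1729.38 + 13664.21 = 16218.87
ΣP(Jan 2012)·Q(Feb 2012) = 3.03×78 + 13.21×50 + 17.91×74 + 1370.41×7 = 236.34 + 660.5 + 1325.34 + 9592.87 = 11815.05
Index = 16218.87 / 11815.05 × 100 = 137.2730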